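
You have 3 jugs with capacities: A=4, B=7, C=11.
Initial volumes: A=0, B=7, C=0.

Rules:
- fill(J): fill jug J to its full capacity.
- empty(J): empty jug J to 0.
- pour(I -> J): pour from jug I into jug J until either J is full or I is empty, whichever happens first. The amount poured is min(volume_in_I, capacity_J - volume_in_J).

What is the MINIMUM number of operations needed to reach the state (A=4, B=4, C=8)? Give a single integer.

BFS from (A=0, B=7, C=0). One shortest path:
  1. fill(A) -> (A=4 B=7 C=0)
  2. empty(B) -> (A=4 B=0 C=0)
  3. pour(A -> B) -> (A=0 B=4 C=0)
  4. fill(A) -> (A=4 B=4 C=0)
  5. pour(A -> C) -> (A=0 B=4 C=4)
  6. fill(A) -> (A=4 B=4 C=4)
  7. pour(A -> C) -> (A=0 B=4 C=8)
  8. fill(A) -> (A=4 B=4 C=8)
Reached target in 8 moves.

Answer: 8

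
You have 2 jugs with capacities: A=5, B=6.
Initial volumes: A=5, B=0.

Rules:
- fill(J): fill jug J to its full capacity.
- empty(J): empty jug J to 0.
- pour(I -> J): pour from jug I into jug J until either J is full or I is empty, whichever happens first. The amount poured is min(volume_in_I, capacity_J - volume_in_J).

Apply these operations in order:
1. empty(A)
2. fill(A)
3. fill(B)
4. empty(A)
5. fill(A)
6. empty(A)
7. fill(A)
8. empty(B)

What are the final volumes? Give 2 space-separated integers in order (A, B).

Step 1: empty(A) -> (A=0 B=0)
Step 2: fill(A) -> (A=5 B=0)
Step 3: fill(B) -> (A=5 B=6)
Step 4: empty(A) -> (A=0 B=6)
Step 5: fill(A) -> (A=5 B=6)
Step 6: empty(A) -> (A=0 B=6)
Step 7: fill(A) -> (A=5 B=6)
Step 8: empty(B) -> (A=5 B=0)

Answer: 5 0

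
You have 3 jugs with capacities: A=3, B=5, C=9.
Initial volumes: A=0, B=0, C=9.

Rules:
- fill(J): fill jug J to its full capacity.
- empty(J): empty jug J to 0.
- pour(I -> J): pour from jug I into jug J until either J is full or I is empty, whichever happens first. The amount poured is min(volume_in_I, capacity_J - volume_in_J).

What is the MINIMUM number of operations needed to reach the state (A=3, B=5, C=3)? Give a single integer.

Answer: 4

Derivation:
BFS from (A=0, B=0, C=9). One shortest path:
  1. fill(B) -> (A=0 B=5 C=9)
  2. pour(C -> A) -> (A=3 B=5 C=6)
  3. empty(A) -> (A=0 B=5 C=6)
  4. pour(C -> A) -> (A=3 B=5 C=3)
Reached target in 4 moves.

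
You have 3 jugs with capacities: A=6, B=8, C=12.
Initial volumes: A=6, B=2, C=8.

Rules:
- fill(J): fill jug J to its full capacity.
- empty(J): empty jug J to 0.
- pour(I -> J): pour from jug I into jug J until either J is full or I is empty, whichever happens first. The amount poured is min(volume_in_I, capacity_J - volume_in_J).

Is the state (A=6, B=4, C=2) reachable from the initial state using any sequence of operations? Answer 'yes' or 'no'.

Answer: yes

Derivation:
BFS from (A=6, B=2, C=8):
  1. pour(A -> C) -> (A=2 B=2 C=12)
  2. empty(C) -> (A=2 B=2 C=0)
  3. pour(B -> C) -> (A=2 B=0 C=2)
  4. fill(B) -> (A=2 B=8 C=2)
  5. pour(B -> A) -> (A=6 B=4 C=2)
Target reached → yes.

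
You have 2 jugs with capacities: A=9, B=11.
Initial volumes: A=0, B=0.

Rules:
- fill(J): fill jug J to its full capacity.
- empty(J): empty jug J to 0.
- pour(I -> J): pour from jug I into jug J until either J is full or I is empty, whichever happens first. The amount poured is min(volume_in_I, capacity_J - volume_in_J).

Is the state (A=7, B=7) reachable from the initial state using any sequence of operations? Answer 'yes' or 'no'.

BFS explored all 40 reachable states.
Reachable set includes: (0,0), (0,1), (0,2), (0,3), (0,4), (0,5), (0,6), (0,7), (0,8), (0,9), (0,10), (0,11) ...
Target (A=7, B=7) not in reachable set → no.

Answer: no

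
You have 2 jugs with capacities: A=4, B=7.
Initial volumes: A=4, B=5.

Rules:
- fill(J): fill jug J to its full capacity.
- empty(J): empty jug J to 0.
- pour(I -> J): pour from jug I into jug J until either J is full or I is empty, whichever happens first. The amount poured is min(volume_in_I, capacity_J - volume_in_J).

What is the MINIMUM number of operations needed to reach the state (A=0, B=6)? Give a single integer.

BFS from (A=4, B=5). One shortest path:
  1. pour(A -> B) -> (A=2 B=7)
  2. empty(B) -> (A=2 B=0)
  3. pour(A -> B) -> (A=0 B=2)
  4. fill(A) -> (A=4 B=2)
  5. pour(A -> B) -> (A=0 B=6)
Reached target in 5 moves.

Answer: 5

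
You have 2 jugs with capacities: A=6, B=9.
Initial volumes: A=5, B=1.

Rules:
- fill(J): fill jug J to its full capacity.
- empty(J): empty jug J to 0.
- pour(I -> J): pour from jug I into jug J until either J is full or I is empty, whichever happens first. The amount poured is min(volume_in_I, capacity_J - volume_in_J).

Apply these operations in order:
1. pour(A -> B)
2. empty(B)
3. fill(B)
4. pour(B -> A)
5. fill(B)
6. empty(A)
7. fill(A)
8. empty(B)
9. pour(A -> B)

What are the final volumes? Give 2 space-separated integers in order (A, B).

Answer: 0 6

Derivation:
Step 1: pour(A -> B) -> (A=0 B=6)
Step 2: empty(B) -> (A=0 B=0)
Step 3: fill(B) -> (A=0 B=9)
Step 4: pour(B -> A) -> (A=6 B=3)
Step 5: fill(B) -> (A=6 B=9)
Step 6: empty(A) -> (A=0 B=9)
Step 7: fill(A) -> (A=6 B=9)
Step 8: empty(B) -> (A=6 B=0)
Step 9: pour(A -> B) -> (A=0 B=6)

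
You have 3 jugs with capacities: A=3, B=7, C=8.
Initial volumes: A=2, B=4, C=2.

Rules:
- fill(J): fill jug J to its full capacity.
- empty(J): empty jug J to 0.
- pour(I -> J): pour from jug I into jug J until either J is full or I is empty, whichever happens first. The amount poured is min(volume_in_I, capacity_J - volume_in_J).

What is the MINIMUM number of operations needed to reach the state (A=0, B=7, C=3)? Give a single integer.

BFS from (A=2, B=4, C=2). One shortest path:
  1. fill(A) -> (A=3 B=4 C=2)
  2. fill(B) -> (A=3 B=7 C=2)
  3. empty(C) -> (A=3 B=7 C=0)
  4. pour(A -> C) -> (A=0 B=7 C=3)
Reached target in 4 moves.

Answer: 4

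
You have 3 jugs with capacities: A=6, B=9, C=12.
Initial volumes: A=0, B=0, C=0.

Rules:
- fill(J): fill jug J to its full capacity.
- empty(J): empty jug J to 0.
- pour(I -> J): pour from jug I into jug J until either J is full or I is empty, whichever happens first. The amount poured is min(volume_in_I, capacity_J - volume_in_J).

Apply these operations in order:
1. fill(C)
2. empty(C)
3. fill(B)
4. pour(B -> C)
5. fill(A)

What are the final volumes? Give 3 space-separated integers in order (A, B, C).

Step 1: fill(C) -> (A=0 B=0 C=12)
Step 2: empty(C) -> (A=0 B=0 C=0)
Step 3: fill(B) -> (A=0 B=9 C=0)
Step 4: pour(B -> C) -> (A=0 B=0 C=9)
Step 5: fill(A) -> (A=6 B=0 C=9)

Answer: 6 0 9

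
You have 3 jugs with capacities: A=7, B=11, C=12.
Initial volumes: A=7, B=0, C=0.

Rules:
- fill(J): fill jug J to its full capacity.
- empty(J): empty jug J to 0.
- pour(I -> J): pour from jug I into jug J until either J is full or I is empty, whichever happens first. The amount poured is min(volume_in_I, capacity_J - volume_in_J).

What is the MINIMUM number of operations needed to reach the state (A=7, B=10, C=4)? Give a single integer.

Answer: 8

Derivation:
BFS from (A=7, B=0, C=0). One shortest path:
  1. pour(A -> B) -> (A=0 B=7 C=0)
  2. fill(A) -> (A=7 B=7 C=0)
  3. pour(A -> B) -> (A=3 B=11 C=0)
  4. pour(B -> C) -> (A=3 B=0 C=11)
  5. pour(A -> B) -> (A=0 B=3 C=11)
  6. fill(A) -> (A=7 B=3 C=11)
  7. pour(A -> B) -> (A=0 B=10 C=11)
  8. pour(C -> A) -> (A=7 B=10 C=4)
Reached target in 8 moves.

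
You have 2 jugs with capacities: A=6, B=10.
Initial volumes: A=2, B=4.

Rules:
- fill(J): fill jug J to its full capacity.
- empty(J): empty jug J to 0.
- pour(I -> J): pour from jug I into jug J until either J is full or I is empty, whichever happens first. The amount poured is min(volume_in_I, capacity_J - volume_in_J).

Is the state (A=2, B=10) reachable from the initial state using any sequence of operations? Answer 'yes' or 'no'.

Answer: yes

Derivation:
BFS from (A=2, B=4):
  1. fill(B) -> (A=2 B=10)
Target reached → yes.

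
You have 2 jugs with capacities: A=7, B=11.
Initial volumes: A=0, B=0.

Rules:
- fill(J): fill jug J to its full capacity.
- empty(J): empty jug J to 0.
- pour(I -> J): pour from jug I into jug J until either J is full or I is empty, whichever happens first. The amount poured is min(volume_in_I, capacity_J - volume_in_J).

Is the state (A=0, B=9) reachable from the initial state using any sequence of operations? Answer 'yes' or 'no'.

Answer: yes

Derivation:
BFS from (A=0, B=0):
  1. fill(B) -> (A=0 B=11)
  2. pour(B -> A) -> (A=7 B=4)
  3. empty(A) -> (A=0 B=4)
  4. pour(B -> A) -> (A=4 B=0)
  5. fill(B) -> (A=4 B=11)
  6. pour(B -> A) -> (A=7 B=8)
  7. empty(A) -> (A=0 B=8)
  8. pour(B -> A) -> (A=7 B=1)
  9. empty(A) -> (A=0 B=1)
  10. pour(B -> A) -> (A=1 B=0)
  11. fill(B) -> (A=1 B=11)
  12. pour(B -> A) -> (A=7 B=5)
  13. empty(A) -> (A=0 B=5)
  14. pour(B -> A) -> (A=5 B=0)
  15. fill(B) -> (A=5 B=11)
  16. pour(B -> A) -> (A=7 B=9)
  17. empty(A) -> (A=0 B=9)
Target reached → yes.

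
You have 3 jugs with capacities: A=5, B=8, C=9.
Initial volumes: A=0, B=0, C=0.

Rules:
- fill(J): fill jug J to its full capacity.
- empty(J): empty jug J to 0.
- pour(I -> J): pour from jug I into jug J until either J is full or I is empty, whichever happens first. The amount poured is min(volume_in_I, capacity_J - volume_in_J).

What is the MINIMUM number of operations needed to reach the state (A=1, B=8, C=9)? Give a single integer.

Answer: 4

Derivation:
BFS from (A=0, B=0, C=0). One shortest path:
  1. fill(C) -> (A=0 B=0 C=9)
  2. pour(C -> B) -> (A=0 B=8 C=1)
  3. pour(C -> A) -> (A=1 B=8 C=0)
  4. fill(C) -> (A=1 B=8 C=9)
Reached target in 4 moves.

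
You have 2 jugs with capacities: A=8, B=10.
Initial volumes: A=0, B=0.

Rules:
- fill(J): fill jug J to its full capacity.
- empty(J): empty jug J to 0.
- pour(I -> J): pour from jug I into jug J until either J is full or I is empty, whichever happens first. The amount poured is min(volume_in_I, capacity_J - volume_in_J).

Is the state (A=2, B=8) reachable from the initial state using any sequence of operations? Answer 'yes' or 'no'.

Answer: no

Derivation:
BFS explored all 18 reachable states.
Reachable set includes: (0,0), (0,2), (0,4), (0,6), (0,8), (0,10), (2,0), (2,10), (4,0), (4,10), (6,0), (6,10) ...
Target (A=2, B=8) not in reachable set → no.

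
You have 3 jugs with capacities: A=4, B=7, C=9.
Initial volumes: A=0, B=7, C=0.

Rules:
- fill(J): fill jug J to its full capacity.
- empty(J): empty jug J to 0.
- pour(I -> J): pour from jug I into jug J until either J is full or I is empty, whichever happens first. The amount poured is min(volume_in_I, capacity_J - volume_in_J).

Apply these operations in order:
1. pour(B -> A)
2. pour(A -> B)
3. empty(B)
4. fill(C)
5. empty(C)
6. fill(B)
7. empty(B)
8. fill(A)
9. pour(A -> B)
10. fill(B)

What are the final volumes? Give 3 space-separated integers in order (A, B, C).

Step 1: pour(B -> A) -> (A=4 B=3 C=0)
Step 2: pour(A -> B) -> (A=0 B=7 C=0)
Step 3: empty(B) -> (A=0 B=0 C=0)
Step 4: fill(C) -> (A=0 B=0 C=9)
Step 5: empty(C) -> (A=0 B=0 C=0)
Step 6: fill(B) -> (A=0 B=7 C=0)
Step 7: empty(B) -> (A=0 B=0 C=0)
Step 8: fill(A) -> (A=4 B=0 C=0)
Step 9: pour(A -> B) -> (A=0 B=4 C=0)
Step 10: fill(B) -> (A=0 B=7 C=0)

Answer: 0 7 0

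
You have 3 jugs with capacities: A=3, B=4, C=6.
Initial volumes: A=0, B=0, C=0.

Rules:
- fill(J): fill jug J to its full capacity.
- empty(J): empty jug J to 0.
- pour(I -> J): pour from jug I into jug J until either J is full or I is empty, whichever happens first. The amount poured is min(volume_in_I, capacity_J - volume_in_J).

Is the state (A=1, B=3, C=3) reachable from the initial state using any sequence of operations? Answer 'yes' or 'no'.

Answer: no

Derivation:
BFS explored all 110 reachable states.
Reachable set includes: (0,0,0), (0,0,1), (0,0,2), (0,0,3), (0,0,4), (0,0,5), (0,0,6), (0,1,0), (0,1,1), (0,1,2), (0,1,3), (0,1,4) ...
Target (A=1, B=3, C=3) not in reachable set → no.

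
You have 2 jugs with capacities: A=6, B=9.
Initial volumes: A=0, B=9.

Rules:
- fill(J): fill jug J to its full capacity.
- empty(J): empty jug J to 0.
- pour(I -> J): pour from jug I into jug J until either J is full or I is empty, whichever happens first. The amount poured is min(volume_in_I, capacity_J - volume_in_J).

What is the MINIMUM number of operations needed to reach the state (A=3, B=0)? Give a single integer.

BFS from (A=0, B=9). One shortest path:
  1. pour(B -> A) -> (A=6 B=3)
  2. empty(A) -> (A=0 B=3)
  3. pour(B -> A) -> (A=3 B=0)
Reached target in 3 moves.

Answer: 3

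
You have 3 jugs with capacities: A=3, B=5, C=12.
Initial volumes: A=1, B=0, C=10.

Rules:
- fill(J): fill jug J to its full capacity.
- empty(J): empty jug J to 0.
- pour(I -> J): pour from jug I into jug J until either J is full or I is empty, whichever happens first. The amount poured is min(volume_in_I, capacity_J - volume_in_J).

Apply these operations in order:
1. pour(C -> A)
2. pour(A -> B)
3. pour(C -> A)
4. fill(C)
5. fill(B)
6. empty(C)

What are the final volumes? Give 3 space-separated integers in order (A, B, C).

Step 1: pour(C -> A) -> (A=3 B=0 C=8)
Step 2: pour(A -> B) -> (A=0 B=3 C=8)
Step 3: pour(C -> A) -> (A=3 B=3 C=5)
Step 4: fill(C) -> (A=3 B=3 C=12)
Step 5: fill(B) -> (A=3 B=5 C=12)
Step 6: empty(C) -> (A=3 B=5 C=0)

Answer: 3 5 0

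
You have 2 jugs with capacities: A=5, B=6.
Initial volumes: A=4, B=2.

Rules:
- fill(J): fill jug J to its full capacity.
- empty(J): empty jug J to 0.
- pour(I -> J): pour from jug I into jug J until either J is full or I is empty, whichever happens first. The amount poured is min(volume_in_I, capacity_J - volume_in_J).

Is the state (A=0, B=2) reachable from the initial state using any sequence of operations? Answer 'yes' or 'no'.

BFS from (A=4, B=2):
  1. empty(A) -> (A=0 B=2)
Target reached → yes.

Answer: yes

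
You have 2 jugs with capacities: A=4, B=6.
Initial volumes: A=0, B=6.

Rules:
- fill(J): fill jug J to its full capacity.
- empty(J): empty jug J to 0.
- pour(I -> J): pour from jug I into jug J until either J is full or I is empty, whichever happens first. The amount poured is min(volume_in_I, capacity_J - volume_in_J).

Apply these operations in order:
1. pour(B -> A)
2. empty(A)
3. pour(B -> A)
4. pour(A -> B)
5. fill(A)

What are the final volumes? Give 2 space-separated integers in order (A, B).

Answer: 4 2

Derivation:
Step 1: pour(B -> A) -> (A=4 B=2)
Step 2: empty(A) -> (A=0 B=2)
Step 3: pour(B -> A) -> (A=2 B=0)
Step 4: pour(A -> B) -> (A=0 B=2)
Step 5: fill(A) -> (A=4 B=2)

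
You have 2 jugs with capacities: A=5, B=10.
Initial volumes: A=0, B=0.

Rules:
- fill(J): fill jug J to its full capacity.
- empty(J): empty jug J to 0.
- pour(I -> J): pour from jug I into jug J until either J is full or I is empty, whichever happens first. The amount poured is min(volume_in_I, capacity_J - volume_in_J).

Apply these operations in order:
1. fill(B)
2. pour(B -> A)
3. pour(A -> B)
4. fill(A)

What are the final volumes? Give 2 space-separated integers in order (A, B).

Step 1: fill(B) -> (A=0 B=10)
Step 2: pour(B -> A) -> (A=5 B=5)
Step 3: pour(A -> B) -> (A=0 B=10)
Step 4: fill(A) -> (A=5 B=10)

Answer: 5 10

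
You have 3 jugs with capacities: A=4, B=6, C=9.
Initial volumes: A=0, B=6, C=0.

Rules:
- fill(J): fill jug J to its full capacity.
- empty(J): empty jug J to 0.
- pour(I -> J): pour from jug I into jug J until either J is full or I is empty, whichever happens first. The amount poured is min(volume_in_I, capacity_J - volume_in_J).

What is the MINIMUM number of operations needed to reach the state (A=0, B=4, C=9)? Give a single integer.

BFS from (A=0, B=6, C=0). One shortest path:
  1. fill(A) -> (A=4 B=6 C=0)
  2. empty(B) -> (A=4 B=0 C=0)
  3. fill(C) -> (A=4 B=0 C=9)
  4. pour(A -> B) -> (A=0 B=4 C=9)
Reached target in 4 moves.

Answer: 4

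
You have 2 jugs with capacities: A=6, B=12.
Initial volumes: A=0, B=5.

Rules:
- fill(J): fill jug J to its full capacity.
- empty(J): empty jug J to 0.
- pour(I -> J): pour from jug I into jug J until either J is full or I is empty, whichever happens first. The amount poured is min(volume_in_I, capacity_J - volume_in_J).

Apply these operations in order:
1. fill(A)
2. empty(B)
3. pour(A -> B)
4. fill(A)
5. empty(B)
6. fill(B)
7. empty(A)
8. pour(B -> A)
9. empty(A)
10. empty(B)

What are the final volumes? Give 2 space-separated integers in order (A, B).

Step 1: fill(A) -> (A=6 B=5)
Step 2: empty(B) -> (A=6 B=0)
Step 3: pour(A -> B) -> (A=0 B=6)
Step 4: fill(A) -> (A=6 B=6)
Step 5: empty(B) -> (A=6 B=0)
Step 6: fill(B) -> (A=6 B=12)
Step 7: empty(A) -> (A=0 B=12)
Step 8: pour(B -> A) -> (A=6 B=6)
Step 9: empty(A) -> (A=0 B=6)
Step 10: empty(B) -> (A=0 B=0)

Answer: 0 0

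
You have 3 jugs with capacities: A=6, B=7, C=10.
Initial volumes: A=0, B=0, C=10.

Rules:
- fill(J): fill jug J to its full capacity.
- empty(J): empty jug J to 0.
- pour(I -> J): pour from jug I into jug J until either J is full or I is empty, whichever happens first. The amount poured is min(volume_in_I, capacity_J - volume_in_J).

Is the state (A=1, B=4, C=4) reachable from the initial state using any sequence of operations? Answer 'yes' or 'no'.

BFS explored all 346 reachable states.
Reachable set includes: (0,0,0), (0,0,1), (0,0,2), (0,0,3), (0,0,4), (0,0,5), (0,0,6), (0,0,7), (0,0,8), (0,0,9), (0,0,10), (0,1,0) ...
Target (A=1, B=4, C=4) not in reachable set → no.

Answer: no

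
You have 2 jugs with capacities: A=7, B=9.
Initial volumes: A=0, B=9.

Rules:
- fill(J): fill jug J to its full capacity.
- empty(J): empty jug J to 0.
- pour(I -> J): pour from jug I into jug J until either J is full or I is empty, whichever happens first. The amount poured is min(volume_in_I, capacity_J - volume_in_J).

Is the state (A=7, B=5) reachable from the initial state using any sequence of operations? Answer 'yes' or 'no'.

Answer: yes

Derivation:
BFS from (A=0, B=9):
  1. fill(A) -> (A=7 B=9)
  2. empty(B) -> (A=7 B=0)
  3. pour(A -> B) -> (A=0 B=7)
  4. fill(A) -> (A=7 B=7)
  5. pour(A -> B) -> (A=5 B=9)
  6. empty(B) -> (A=5 B=0)
  7. pour(A -> B) -> (A=0 B=5)
  8. fill(A) -> (A=7 B=5)
Target reached → yes.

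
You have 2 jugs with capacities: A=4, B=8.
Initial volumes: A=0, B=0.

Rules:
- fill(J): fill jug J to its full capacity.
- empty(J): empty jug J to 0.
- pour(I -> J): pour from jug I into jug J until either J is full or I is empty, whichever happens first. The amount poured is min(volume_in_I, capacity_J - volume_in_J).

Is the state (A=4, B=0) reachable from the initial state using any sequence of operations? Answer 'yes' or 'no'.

BFS from (A=0, B=0):
  1. fill(A) -> (A=4 B=0)
Target reached → yes.

Answer: yes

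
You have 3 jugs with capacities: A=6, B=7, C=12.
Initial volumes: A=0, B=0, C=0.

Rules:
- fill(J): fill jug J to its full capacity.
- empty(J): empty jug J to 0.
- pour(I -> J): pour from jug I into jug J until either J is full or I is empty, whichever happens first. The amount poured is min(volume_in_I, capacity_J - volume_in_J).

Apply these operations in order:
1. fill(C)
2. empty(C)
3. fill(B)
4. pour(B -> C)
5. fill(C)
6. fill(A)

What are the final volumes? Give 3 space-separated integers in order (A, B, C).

Answer: 6 0 12

Derivation:
Step 1: fill(C) -> (A=0 B=0 C=12)
Step 2: empty(C) -> (A=0 B=0 C=0)
Step 3: fill(B) -> (A=0 B=7 C=0)
Step 4: pour(B -> C) -> (A=0 B=0 C=7)
Step 5: fill(C) -> (A=0 B=0 C=12)
Step 6: fill(A) -> (A=6 B=0 C=12)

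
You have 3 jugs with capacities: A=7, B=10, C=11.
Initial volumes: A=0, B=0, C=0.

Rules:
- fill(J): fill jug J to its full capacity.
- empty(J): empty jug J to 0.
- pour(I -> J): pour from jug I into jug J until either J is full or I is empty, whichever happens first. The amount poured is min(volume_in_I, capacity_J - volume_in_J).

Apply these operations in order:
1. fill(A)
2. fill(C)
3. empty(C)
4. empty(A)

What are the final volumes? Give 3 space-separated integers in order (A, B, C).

Answer: 0 0 0

Derivation:
Step 1: fill(A) -> (A=7 B=0 C=0)
Step 2: fill(C) -> (A=7 B=0 C=11)
Step 3: empty(C) -> (A=7 B=0 C=0)
Step 4: empty(A) -> (A=0 B=0 C=0)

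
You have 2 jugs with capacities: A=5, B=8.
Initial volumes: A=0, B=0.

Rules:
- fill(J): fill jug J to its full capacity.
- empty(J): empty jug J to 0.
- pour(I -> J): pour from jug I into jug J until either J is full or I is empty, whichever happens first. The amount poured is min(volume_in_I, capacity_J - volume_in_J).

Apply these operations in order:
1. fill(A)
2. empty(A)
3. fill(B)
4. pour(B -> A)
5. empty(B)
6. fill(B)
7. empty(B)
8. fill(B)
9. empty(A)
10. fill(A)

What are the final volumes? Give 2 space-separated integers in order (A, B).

Step 1: fill(A) -> (A=5 B=0)
Step 2: empty(A) -> (A=0 B=0)
Step 3: fill(B) -> (A=0 B=8)
Step 4: pour(B -> A) -> (A=5 B=3)
Step 5: empty(B) -> (A=5 B=0)
Step 6: fill(B) -> (A=5 B=8)
Step 7: empty(B) -> (A=5 B=0)
Step 8: fill(B) -> (A=5 B=8)
Step 9: empty(A) -> (A=0 B=8)
Step 10: fill(A) -> (A=5 B=8)

Answer: 5 8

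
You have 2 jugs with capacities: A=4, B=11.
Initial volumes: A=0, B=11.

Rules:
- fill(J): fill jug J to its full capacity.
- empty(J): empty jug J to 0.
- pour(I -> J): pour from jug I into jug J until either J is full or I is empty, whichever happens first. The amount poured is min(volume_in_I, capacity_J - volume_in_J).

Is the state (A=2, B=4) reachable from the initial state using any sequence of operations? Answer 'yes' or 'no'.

BFS explored all 30 reachable states.
Reachable set includes: (0,0), (0,1), (0,2), (0,3), (0,4), (0,5), (0,6), (0,7), (0,8), (0,9), (0,10), (0,11) ...
Target (A=2, B=4) not in reachable set → no.

Answer: no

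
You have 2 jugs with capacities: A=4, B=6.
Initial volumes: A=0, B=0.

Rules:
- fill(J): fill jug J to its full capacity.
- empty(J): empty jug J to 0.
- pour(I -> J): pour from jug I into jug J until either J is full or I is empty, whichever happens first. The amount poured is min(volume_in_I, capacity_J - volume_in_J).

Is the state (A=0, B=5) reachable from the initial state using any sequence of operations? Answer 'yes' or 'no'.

BFS explored all 10 reachable states.
Reachable set includes: (0,0), (0,2), (0,4), (0,6), (2,0), (2,6), (4,0), (4,2), (4,4), (4,6)
Target (A=0, B=5) not in reachable set → no.

Answer: no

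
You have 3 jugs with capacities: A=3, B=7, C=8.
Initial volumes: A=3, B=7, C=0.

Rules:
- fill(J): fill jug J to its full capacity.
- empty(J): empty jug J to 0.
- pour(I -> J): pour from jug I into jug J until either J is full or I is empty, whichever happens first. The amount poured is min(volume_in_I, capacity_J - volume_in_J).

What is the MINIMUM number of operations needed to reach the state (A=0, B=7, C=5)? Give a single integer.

BFS from (A=3, B=7, C=0). One shortest path:
  1. empty(A) -> (A=0 B=7 C=0)
  2. fill(C) -> (A=0 B=7 C=8)
  3. pour(C -> A) -> (A=3 B=7 C=5)
  4. empty(A) -> (A=0 B=7 C=5)
Reached target in 4 moves.

Answer: 4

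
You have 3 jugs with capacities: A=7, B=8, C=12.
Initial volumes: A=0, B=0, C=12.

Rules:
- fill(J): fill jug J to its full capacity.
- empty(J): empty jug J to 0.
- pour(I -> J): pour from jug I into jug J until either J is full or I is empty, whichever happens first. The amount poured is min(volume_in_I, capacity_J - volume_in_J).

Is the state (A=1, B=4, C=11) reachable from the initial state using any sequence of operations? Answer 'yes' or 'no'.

Answer: no

Derivation:
BFS explored all 474 reachable states.
Reachable set includes: (0,0,0), (0,0,1), (0,0,2), (0,0,3), (0,0,4), (0,0,5), (0,0,6), (0,0,7), (0,0,8), (0,0,9), (0,0,10), (0,0,11) ...
Target (A=1, B=4, C=11) not in reachable set → no.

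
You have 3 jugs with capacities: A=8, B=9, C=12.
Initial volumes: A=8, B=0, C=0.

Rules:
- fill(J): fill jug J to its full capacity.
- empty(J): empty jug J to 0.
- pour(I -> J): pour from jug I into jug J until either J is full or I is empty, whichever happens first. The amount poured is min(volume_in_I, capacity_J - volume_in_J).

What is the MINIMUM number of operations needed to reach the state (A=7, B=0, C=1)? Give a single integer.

BFS from (A=8, B=0, C=0). One shortest path:
  1. fill(B) -> (A=8 B=9 C=0)
  2. pour(B -> C) -> (A=8 B=0 C=9)
  3. pour(A -> B) -> (A=0 B=8 C=9)
  4. pour(C -> A) -> (A=8 B=8 C=1)
  5. pour(A -> B) -> (A=7 B=9 C=1)
  6. empty(B) -> (A=7 B=0 C=1)
Reached target in 6 moves.

Answer: 6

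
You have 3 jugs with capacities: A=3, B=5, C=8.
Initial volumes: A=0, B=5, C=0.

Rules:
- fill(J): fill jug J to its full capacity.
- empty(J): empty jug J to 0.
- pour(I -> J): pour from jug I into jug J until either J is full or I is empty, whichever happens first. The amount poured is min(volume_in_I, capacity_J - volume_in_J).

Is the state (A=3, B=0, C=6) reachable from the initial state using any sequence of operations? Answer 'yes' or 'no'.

Answer: yes

Derivation:
BFS from (A=0, B=5, C=0):
  1. fill(A) -> (A=3 B=5 C=0)
  2. empty(B) -> (A=3 B=0 C=0)
  3. pour(A -> C) -> (A=0 B=0 C=3)
  4. fill(A) -> (A=3 B=0 C=3)
  5. pour(A -> C) -> (A=0 B=0 C=6)
  6. fill(A) -> (A=3 B=0 C=6)
Target reached → yes.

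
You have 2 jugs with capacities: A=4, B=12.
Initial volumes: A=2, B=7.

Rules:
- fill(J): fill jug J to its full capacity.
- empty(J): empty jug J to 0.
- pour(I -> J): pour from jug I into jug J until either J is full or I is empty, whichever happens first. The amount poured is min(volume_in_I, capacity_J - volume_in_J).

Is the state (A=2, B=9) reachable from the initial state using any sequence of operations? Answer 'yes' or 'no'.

BFS explored all 33 reachable states.
Reachable set includes: (0,0), (0,1), (0,2), (0,3), (0,4), (0,5), (0,6), (0,7), (0,8), (0,9), (0,10), (0,11) ...
Target (A=2, B=9) not in reachable set → no.

Answer: no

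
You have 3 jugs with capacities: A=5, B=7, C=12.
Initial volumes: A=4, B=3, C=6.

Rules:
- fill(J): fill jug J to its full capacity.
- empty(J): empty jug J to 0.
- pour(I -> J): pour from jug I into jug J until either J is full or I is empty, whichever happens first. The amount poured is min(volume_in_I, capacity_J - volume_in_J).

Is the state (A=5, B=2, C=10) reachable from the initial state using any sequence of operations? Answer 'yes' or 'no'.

Answer: yes

Derivation:
BFS from (A=4, B=3, C=6):
  1. fill(B) -> (A=4 B=7 C=6)
  2. pour(A -> C) -> (A=0 B=7 C=10)
  3. pour(B -> A) -> (A=5 B=2 C=10)
Target reached → yes.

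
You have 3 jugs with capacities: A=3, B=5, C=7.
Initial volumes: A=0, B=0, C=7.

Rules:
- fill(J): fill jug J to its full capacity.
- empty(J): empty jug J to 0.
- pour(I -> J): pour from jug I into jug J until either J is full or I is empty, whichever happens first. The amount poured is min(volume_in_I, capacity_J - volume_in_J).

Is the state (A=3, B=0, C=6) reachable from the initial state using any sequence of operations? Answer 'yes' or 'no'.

BFS from (A=0, B=0, C=7):
  1. fill(B) -> (A=0 B=5 C=7)
  2. pour(B -> A) -> (A=3 B=2 C=7)
  3. empty(A) -> (A=0 B=2 C=7)
  4. pour(B -> A) -> (A=2 B=0 C=7)
  5. pour(C -> A) -> (A=3 B=0 C=6)
Target reached → yes.

Answer: yes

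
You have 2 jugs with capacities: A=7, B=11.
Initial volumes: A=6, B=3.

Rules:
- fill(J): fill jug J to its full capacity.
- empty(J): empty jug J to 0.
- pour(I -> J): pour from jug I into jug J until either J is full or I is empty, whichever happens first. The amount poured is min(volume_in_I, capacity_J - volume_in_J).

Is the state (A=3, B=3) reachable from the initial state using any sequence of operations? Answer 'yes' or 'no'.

Answer: no

Derivation:
BFS explored all 37 reachable states.
Reachable set includes: (0,0), (0,1), (0,2), (0,3), (0,4), (0,5), (0,6), (0,7), (0,8), (0,9), (0,10), (0,11) ...
Target (A=3, B=3) not in reachable set → no.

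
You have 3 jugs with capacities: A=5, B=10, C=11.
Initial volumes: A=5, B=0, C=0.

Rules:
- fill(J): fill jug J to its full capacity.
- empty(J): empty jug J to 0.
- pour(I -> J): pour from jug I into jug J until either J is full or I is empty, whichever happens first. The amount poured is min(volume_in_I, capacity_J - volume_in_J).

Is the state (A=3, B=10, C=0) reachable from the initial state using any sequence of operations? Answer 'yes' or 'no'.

BFS from (A=5, B=0, C=0):
  1. fill(B) -> (A=5 B=10 C=0)
  2. pour(B -> C) -> (A=5 B=0 C=10)
  3. fill(B) -> (A=5 B=10 C=10)
  4. pour(A -> C) -> (A=4 B=10 C=11)
  5. empty(C) -> (A=4 B=10 C=0)
  6. pour(B -> C) -> (A=4 B=0 C=10)
  7. fill(B) -> (A=4 B=10 C=10)
  8. pour(A -> C) -> (A=3 B=10 C=11)
  9. empty(C) -> (A=3 B=10 C=0)
Target reached → yes.

Answer: yes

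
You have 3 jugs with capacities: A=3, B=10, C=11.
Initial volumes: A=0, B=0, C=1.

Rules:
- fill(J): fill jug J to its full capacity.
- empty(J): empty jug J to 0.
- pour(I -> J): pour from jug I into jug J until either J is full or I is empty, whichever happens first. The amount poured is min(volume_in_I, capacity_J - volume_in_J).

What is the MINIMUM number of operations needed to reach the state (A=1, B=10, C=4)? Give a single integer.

BFS from (A=0, B=0, C=1). One shortest path:
  1. fill(A) -> (A=3 B=0 C=1)
  2. pour(A -> B) -> (A=0 B=3 C=1)
  3. pour(C -> A) -> (A=1 B=3 C=0)
  4. fill(C) -> (A=1 B=3 C=11)
  5. pour(C -> B) -> (A=1 B=10 C=4)
Reached target in 5 moves.

Answer: 5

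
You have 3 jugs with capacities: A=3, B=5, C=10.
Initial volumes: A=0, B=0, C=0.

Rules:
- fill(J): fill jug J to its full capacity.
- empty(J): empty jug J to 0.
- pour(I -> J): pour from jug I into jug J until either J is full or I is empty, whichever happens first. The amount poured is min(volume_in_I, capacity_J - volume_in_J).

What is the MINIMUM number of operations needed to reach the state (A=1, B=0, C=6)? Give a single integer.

BFS from (A=0, B=0, C=0). One shortest path:
  1. fill(C) -> (A=0 B=0 C=10)
  2. pour(C -> A) -> (A=3 B=0 C=7)
  3. empty(A) -> (A=0 B=0 C=7)
  4. pour(C -> A) -> (A=3 B=0 C=4)
  5. pour(A -> B) -> (A=0 B=3 C=4)
  6. pour(C -> A) -> (A=3 B=3 C=1)
  7. pour(A -> B) -> (A=1 B=5 C=1)
  8. pour(B -> C) -> (A=1 B=0 C=6)
Reached target in 8 moves.

Answer: 8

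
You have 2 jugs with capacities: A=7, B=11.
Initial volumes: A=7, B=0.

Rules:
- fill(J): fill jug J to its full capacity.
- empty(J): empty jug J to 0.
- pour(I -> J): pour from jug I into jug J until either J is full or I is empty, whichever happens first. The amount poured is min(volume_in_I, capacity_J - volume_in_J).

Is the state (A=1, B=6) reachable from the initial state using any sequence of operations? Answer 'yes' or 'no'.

BFS explored all 36 reachable states.
Reachable set includes: (0,0), (0,1), (0,2), (0,3), (0,4), (0,5), (0,6), (0,7), (0,8), (0,9), (0,10), (0,11) ...
Target (A=1, B=6) not in reachable set → no.

Answer: no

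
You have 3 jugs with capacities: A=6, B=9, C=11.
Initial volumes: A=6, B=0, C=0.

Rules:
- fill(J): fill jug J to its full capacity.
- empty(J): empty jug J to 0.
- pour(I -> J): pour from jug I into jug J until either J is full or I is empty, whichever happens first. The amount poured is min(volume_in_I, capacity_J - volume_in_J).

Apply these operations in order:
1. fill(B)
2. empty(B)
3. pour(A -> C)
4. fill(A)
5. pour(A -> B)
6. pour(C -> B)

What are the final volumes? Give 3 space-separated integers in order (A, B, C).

Answer: 0 9 3

Derivation:
Step 1: fill(B) -> (A=6 B=9 C=0)
Step 2: empty(B) -> (A=6 B=0 C=0)
Step 3: pour(A -> C) -> (A=0 B=0 C=6)
Step 4: fill(A) -> (A=6 B=0 C=6)
Step 5: pour(A -> B) -> (A=0 B=6 C=6)
Step 6: pour(C -> B) -> (A=0 B=9 C=3)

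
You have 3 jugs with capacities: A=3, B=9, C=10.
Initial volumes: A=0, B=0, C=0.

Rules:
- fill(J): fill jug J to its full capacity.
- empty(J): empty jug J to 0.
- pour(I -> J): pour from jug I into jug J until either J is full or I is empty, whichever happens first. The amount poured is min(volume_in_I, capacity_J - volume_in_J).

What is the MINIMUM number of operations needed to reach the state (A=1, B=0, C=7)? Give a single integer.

BFS from (A=0, B=0, C=0). One shortest path:
  1. fill(C) -> (A=0 B=0 C=10)
  2. pour(C -> A) -> (A=3 B=0 C=7)
  3. empty(A) -> (A=0 B=0 C=7)
  4. pour(C -> B) -> (A=0 B=7 C=0)
  5. fill(C) -> (A=0 B=7 C=10)
  6. pour(C -> A) -> (A=3 B=7 C=7)
  7. pour(A -> B) -> (A=1 B=9 C=7)
  8. empty(B) -> (A=1 B=0 C=7)
Reached target in 8 moves.

Answer: 8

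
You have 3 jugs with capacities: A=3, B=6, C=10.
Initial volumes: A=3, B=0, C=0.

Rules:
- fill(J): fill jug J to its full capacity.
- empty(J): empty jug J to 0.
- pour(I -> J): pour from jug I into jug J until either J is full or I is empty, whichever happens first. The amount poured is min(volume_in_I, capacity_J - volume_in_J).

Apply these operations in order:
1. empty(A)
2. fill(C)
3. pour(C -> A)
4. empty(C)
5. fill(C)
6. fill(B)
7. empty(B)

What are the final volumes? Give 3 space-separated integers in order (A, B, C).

Answer: 3 0 10

Derivation:
Step 1: empty(A) -> (A=0 B=0 C=0)
Step 2: fill(C) -> (A=0 B=0 C=10)
Step 3: pour(C -> A) -> (A=3 B=0 C=7)
Step 4: empty(C) -> (A=3 B=0 C=0)
Step 5: fill(C) -> (A=3 B=0 C=10)
Step 6: fill(B) -> (A=3 B=6 C=10)
Step 7: empty(B) -> (A=3 B=0 C=10)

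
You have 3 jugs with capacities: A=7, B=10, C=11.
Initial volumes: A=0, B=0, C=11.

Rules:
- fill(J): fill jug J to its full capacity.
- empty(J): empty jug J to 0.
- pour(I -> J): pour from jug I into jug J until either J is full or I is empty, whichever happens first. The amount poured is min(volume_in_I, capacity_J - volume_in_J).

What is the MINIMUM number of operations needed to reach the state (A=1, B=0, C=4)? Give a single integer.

Answer: 7

Derivation:
BFS from (A=0, B=0, C=11). One shortest path:
  1. pour(C -> A) -> (A=7 B=0 C=4)
  2. empty(A) -> (A=0 B=0 C=4)
  3. pour(C -> B) -> (A=0 B=4 C=0)
  4. fill(C) -> (A=0 B=4 C=11)
  5. pour(C -> A) -> (A=7 B=4 C=4)
  6. pour(A -> B) -> (A=1 B=10 C=4)
  7. empty(B) -> (A=1 B=0 C=4)
Reached target in 7 moves.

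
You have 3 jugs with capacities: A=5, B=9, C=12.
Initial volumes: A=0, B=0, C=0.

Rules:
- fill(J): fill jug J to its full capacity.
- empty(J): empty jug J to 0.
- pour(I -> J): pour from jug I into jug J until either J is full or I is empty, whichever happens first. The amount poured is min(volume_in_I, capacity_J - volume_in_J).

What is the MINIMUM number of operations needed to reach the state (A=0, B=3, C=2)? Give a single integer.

Answer: 8

Derivation:
BFS from (A=0, B=0, C=0). One shortest path:
  1. fill(A) -> (A=5 B=0 C=0)
  2. fill(B) -> (A=5 B=9 C=0)
  3. pour(B -> C) -> (A=5 B=0 C=9)
  4. pour(A -> C) -> (A=2 B=0 C=12)
  5. pour(C -> B) -> (A=2 B=9 C=3)
  6. empty(B) -> (A=2 B=0 C=3)
  7. pour(C -> B) -> (A=2 B=3 C=0)
  8. pour(A -> C) -> (A=0 B=3 C=2)
Reached target in 8 moves.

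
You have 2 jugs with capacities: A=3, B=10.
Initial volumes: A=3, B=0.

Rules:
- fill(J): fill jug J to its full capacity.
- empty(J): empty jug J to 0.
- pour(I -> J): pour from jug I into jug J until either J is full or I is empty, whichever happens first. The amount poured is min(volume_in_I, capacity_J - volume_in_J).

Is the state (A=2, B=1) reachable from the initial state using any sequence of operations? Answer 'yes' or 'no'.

Answer: no

Derivation:
BFS explored all 26 reachable states.
Reachable set includes: (0,0), (0,1), (0,2), (0,3), (0,4), (0,5), (0,6), (0,7), (0,8), (0,9), (0,10), (1,0) ...
Target (A=2, B=1) not in reachable set → no.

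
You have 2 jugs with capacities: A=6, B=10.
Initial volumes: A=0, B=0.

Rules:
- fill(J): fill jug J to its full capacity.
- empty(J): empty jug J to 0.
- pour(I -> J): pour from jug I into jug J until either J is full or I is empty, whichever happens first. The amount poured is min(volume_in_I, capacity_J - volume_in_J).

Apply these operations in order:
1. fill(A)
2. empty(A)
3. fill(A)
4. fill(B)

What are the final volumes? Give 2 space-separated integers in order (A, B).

Answer: 6 10

Derivation:
Step 1: fill(A) -> (A=6 B=0)
Step 2: empty(A) -> (A=0 B=0)
Step 3: fill(A) -> (A=6 B=0)
Step 4: fill(B) -> (A=6 B=10)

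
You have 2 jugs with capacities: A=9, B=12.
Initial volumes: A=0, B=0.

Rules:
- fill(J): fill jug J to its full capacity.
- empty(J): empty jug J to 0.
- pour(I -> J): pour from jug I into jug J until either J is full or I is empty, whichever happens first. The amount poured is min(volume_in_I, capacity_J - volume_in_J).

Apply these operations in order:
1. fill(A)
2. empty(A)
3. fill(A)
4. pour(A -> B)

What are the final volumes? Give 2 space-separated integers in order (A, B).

Step 1: fill(A) -> (A=9 B=0)
Step 2: empty(A) -> (A=0 B=0)
Step 3: fill(A) -> (A=9 B=0)
Step 4: pour(A -> B) -> (A=0 B=9)

Answer: 0 9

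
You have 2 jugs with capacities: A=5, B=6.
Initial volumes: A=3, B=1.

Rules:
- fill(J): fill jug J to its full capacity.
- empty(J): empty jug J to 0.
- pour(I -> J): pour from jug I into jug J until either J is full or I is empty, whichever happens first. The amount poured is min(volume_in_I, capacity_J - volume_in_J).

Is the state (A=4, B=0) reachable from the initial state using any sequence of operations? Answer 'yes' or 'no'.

BFS from (A=3, B=1):
  1. pour(B -> A) -> (A=4 B=0)
Target reached → yes.

Answer: yes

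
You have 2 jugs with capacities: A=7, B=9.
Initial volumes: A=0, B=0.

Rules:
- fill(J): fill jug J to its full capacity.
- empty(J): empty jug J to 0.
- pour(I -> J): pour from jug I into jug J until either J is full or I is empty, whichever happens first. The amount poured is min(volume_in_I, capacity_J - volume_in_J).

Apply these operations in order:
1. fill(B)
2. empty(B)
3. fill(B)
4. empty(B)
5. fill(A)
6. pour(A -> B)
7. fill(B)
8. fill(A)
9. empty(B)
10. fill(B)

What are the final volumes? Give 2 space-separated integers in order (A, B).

Step 1: fill(B) -> (A=0 B=9)
Step 2: empty(B) -> (A=0 B=0)
Step 3: fill(B) -> (A=0 B=9)
Step 4: empty(B) -> (A=0 B=0)
Step 5: fill(A) -> (A=7 B=0)
Step 6: pour(A -> B) -> (A=0 B=7)
Step 7: fill(B) -> (A=0 B=9)
Step 8: fill(A) -> (A=7 B=9)
Step 9: empty(B) -> (A=7 B=0)
Step 10: fill(B) -> (A=7 B=9)

Answer: 7 9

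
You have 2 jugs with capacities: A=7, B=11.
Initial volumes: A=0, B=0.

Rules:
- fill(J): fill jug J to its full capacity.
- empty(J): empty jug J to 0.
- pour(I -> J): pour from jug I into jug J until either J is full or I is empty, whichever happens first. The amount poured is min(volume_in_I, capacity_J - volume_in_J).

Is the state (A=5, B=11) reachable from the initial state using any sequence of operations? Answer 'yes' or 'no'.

Answer: yes

Derivation:
BFS from (A=0, B=0):
  1. fill(B) -> (A=0 B=11)
  2. pour(B -> A) -> (A=7 B=4)
  3. empty(A) -> (A=0 B=4)
  4. pour(B -> A) -> (A=4 B=0)
  5. fill(B) -> (A=4 B=11)
  6. pour(B -> A) -> (A=7 B=8)
  7. empty(A) -> (A=0 B=8)
  8. pour(B -> A) -> (A=7 B=1)
  9. empty(A) -> (A=0 B=1)
  10. pour(B -> A) -> (A=1 B=0)
  11. fill(B) -> (A=1 B=11)
  12. pour(B -> A) -> (A=7 B=5)
  13. empty(A) -> (A=0 B=5)
  14. pour(B -> A) -> (A=5 B=0)
  15. fill(B) -> (A=5 B=11)
Target reached → yes.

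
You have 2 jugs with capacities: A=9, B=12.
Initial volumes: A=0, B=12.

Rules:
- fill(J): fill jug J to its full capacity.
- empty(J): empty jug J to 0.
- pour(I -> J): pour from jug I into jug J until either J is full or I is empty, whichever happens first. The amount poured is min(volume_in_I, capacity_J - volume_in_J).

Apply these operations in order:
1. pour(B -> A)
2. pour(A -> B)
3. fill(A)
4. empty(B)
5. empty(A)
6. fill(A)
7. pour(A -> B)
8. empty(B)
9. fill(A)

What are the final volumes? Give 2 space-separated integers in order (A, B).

Step 1: pour(B -> A) -> (A=9 B=3)
Step 2: pour(A -> B) -> (A=0 B=12)
Step 3: fill(A) -> (A=9 B=12)
Step 4: empty(B) -> (A=9 B=0)
Step 5: empty(A) -> (A=0 B=0)
Step 6: fill(A) -> (A=9 B=0)
Step 7: pour(A -> B) -> (A=0 B=9)
Step 8: empty(B) -> (A=0 B=0)
Step 9: fill(A) -> (A=9 B=0)

Answer: 9 0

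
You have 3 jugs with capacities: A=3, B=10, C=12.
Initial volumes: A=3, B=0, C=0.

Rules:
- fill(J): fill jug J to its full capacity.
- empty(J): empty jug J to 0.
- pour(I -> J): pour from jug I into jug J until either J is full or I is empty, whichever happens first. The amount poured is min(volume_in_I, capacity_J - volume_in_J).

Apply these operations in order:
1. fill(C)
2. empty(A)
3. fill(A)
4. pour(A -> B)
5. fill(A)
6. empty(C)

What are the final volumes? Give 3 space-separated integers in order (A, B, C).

Answer: 3 3 0

Derivation:
Step 1: fill(C) -> (A=3 B=0 C=12)
Step 2: empty(A) -> (A=0 B=0 C=12)
Step 3: fill(A) -> (A=3 B=0 C=12)
Step 4: pour(A -> B) -> (A=0 B=3 C=12)
Step 5: fill(A) -> (A=3 B=3 C=12)
Step 6: empty(C) -> (A=3 B=3 C=0)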